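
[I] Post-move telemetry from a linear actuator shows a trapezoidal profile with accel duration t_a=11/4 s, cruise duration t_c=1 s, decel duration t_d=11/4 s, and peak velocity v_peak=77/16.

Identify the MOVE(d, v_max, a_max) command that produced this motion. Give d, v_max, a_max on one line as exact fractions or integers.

d=1155/64 v_max=77/16 a_max=7/4

a_max = (77/16)/(11/4) = 7/4
d_a = ½·77/16·11/4 = 847/128; d_c = 77/16·1 = 77/16
d = 2·847/128 + 77/16 = 1155/64
t_c = 1 > 0 so v_max = 77/16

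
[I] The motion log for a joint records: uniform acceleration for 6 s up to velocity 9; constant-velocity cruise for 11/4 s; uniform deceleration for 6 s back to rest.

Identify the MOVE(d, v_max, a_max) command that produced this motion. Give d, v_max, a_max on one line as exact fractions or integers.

a_max = 9/6 = 3/2
d_a = ½·9·6 = 27; d_c = 9·11/4 = 99/4
d = 2·27 + 99/4 = 315/4
t_c = 11/4 > 0 → v_max = v_peak = 9

d=315/4 v_max=9 a_max=3/2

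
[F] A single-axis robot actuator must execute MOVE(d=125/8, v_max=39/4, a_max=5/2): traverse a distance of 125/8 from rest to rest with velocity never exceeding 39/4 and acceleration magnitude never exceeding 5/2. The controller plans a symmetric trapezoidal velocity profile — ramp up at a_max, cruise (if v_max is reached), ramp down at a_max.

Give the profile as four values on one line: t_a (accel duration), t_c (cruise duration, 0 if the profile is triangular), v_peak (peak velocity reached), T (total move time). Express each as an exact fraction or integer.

t_a=5/2 t_c=0 v_peak=25/4 T=5

(v_max)²/a_max = (39/4)²/(5/2) = 1521/40
125/8 < 1521/40 ⇒ no cruise
v_peak = √(125/8·5/2) = √(625/16) = 25/4
t_a = (25/4)/(5/2) = 5/2; t_c = 0
T = 2·5/2 = 5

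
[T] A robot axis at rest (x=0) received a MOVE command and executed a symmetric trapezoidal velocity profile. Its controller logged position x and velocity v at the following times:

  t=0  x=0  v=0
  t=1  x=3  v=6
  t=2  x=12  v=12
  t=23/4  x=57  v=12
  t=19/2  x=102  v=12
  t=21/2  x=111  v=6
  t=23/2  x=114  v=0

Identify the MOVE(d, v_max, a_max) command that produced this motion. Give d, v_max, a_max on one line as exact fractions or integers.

d=114 v_max=12 a_max=6

final state: t=23/2, x=114, v=0 → d = 114
a_max = (6−0)/(1−0) = 6
max v = 12 over t∈[2,19/2] → v_max = 12
check: 12·(2+15/2) = 114 ✓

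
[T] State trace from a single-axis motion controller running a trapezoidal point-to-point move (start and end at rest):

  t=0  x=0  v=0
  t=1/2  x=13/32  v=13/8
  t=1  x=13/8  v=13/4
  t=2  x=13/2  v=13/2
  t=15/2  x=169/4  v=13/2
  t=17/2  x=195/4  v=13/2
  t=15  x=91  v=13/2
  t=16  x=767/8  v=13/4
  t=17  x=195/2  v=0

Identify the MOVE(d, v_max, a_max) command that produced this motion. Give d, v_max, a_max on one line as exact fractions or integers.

final state: t=17, x=195/2, v=0 → d = 195/2
a_max = (13/8−0)/(1/2−0) = 13/4
max v = 13/2 over t∈[2,15] → v_max = 13/2
check: 13/2·(2+13) = 195/2 ✓

d=195/2 v_max=13/2 a_max=13/4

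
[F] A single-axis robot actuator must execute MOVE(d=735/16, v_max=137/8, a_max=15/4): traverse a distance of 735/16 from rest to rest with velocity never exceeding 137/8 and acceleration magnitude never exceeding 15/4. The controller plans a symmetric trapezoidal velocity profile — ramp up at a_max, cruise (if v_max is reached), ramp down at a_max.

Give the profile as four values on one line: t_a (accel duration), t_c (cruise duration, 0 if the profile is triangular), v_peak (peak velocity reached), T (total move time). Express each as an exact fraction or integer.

t_a=7/2 t_c=0 v_peak=105/8 T=7

(v_max)²/a_max = (137/8)²/(15/4) = 18769/240
735/16 < 18769/240 ⇒ no cruise
v_peak = √(735/16·15/4) = √(11025/64) = 105/8
t_a = (105/8)/(15/4) = 7/2; t_c = 0
T = 2·7/2 = 7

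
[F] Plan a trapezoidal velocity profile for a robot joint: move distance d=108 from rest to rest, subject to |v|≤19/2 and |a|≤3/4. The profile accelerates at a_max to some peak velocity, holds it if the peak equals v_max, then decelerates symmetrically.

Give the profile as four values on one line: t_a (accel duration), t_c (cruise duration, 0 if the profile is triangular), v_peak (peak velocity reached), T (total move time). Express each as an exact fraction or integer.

(v_max)²/a_max = (19/2)²/(3/4) = 361/3
108 < 361/3 ⇒ no cruise
v_peak = √(108·3/4) = √81 = 9
t_a = 9/(3/4) = 12; t_c = 0
T = 2·12 = 24

t_a=12 t_c=0 v_peak=9 T=24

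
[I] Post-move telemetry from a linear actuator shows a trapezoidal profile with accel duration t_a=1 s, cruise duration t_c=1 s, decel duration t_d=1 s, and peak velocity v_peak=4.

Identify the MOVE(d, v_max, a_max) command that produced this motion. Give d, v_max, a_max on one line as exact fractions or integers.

a_max = 4/1 = 4
d_a = ½·4·1 = 2; d_c = 4·1 = 4
d = 2·2 + 4 = 8
t_c = 1 > 0 so v_max = 4

d=8 v_max=4 a_max=4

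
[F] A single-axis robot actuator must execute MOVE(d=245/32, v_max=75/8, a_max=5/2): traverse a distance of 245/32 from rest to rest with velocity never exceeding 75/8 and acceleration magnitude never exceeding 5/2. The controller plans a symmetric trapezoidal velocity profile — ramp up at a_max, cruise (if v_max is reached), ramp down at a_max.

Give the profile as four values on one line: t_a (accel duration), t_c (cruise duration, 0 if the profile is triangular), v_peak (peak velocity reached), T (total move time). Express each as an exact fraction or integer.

(v_max)²/a_max = (75/8)²/(5/2) = 1125/32
245/32 < 1125/32 → triangular
v_peak = √(245/32·5/2) = √(1225/64) = 35/8
t_a = (35/8)/(5/2) = 7/4; t_c = 0
T = 2·7/4 = 7/2

t_a=7/4 t_c=0 v_peak=35/8 T=7/2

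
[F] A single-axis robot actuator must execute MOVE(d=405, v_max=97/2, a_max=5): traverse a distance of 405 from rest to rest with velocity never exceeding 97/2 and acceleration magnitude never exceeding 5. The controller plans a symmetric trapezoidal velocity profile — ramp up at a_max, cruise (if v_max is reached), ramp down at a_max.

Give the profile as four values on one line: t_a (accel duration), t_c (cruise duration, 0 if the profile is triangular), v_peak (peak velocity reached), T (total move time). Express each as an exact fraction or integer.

t_a=9 t_c=0 v_peak=45 T=18

(v_max)²/a_max = (97/2)²/5 = 9409/20
405 < 9409/20 so t_c = 0
v_peak = √(405·5) = √2025 = 45
t_a = 45/5 = 9; t_c = 0
T = 2·9 = 18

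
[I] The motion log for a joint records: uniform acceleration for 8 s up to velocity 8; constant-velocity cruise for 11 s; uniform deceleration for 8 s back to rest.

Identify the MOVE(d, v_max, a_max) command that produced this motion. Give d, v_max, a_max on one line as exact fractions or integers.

d=152 v_max=8 a_max=1

a_max = 8/8 = 1
d_a = ½·8·8 = 32; d_c = 8·11 = 88
d = 2·32 + 88 = 152
t_c = 11 > 0 so v_max = 8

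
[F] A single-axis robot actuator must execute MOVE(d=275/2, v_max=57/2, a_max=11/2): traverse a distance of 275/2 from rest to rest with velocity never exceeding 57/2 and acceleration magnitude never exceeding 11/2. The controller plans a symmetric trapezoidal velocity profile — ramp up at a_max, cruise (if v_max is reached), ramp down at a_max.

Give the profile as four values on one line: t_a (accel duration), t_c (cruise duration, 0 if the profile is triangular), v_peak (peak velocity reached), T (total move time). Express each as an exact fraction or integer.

vₘ²/aₘ = (57/2)²/(11/2) = 3249/22
275/2 < 3249/22 so t_c = 0
v_peak = √(275/2·11/2) = √(3025/4) = 55/2
t_a = (55/2)/(11/2) = 5; t_c = 0
T = 2·5 = 10

t_a=5 t_c=0 v_peak=55/2 T=10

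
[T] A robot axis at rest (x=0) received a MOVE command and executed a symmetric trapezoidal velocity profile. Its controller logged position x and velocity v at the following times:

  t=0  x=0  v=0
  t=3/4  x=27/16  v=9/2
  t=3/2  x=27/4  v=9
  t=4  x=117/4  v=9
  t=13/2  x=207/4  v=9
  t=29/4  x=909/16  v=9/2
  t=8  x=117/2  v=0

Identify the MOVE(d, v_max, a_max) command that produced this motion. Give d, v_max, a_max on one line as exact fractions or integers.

final state: t=8, x=117/2, v=0 → d = 117/2
a_max = (9/2−0)/(3/4−0) = 6
max v = 9 over t∈[3/2,13/2] → v_max = 9
check: 9·(3/2+5) = 117/2 ✓

d=117/2 v_max=9 a_max=6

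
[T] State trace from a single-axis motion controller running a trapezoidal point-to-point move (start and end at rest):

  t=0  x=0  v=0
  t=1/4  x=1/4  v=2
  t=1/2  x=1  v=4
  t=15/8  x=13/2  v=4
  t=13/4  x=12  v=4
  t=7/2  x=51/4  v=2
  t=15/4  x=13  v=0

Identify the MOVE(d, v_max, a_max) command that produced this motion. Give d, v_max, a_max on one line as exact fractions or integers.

final state: t=15/4, x=13, v=0 → d = 13
a_max = (2−0)/(1/4−0) = 8
max v = 4 over t∈[1/2,13/4] → v_max = 4
check: 4·(1/2+11/4) = 13 ✓

d=13 v_max=4 a_max=8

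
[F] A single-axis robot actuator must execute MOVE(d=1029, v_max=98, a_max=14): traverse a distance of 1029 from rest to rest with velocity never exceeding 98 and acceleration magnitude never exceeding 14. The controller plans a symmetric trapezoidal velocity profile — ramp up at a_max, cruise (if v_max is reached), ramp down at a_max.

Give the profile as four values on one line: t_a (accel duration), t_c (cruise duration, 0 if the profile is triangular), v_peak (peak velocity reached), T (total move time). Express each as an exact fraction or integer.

vₘ²/aₘ = 98²/14 = 686
1029 ≥ 686 ⇒ cruise phase
t_a = 98/14 = 7; v_peak = 98
d_cruise = 1029 − 686 = 343; t_c = 343/98 = 7/2
T = 2·7 + 7/2 = 35/2

t_a=7 t_c=7/2 v_peak=98 T=35/2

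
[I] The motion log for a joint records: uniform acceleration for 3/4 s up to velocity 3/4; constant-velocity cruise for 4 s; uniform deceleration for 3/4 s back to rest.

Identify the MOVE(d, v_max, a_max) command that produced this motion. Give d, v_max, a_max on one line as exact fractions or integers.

d=57/16 v_max=3/4 a_max=1

a_max = (3/4)/(3/4) = 1
d_a = ½·3/4·3/4 = 9/32; d_c = 3/4·4 = 3
d = 2·9/32 + 3 = 57/16
t_c = 4 > 0 → v_max = v_peak = 3/4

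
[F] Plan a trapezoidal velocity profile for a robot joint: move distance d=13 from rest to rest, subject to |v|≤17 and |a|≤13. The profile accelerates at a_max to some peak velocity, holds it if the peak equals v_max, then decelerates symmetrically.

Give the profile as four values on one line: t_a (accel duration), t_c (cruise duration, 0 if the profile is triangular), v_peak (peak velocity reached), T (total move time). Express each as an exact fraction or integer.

vₘ²/aₘ = 17²/13 = 289/13
13 < 289/13 so t_c = 0
v_peak = √(13·13) = √169 = 13
t_a = 13/13 = 1; t_c = 0
T = 2·1 = 2

t_a=1 t_c=0 v_peak=13 T=2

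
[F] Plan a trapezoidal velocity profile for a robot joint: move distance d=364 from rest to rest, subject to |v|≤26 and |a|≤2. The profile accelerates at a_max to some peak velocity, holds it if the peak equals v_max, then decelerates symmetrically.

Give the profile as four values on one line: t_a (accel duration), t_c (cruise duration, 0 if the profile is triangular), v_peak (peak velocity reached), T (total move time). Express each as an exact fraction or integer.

v_max²/a_max = 26²/2 = 338
364 ≥ 338 ⇒ cruise phase
t_a = 26/2 = 13; v_peak = 26
d_cruise = 364 − 338 = 26; t_c = 26/26 = 1
T = 2·13 + 1 = 27

t_a=13 t_c=1 v_peak=26 T=27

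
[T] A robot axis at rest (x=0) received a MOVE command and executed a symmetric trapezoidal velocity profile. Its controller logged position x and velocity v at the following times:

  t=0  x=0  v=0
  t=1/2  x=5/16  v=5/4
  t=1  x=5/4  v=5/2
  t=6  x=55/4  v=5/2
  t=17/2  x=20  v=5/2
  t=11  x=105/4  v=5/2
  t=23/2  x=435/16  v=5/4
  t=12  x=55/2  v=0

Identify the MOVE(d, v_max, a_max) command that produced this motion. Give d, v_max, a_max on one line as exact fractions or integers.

final state: t=12, x=55/2, v=0 → d = 55/2
a_max = (5/4−0)/(1/2−0) = 5/2
max v = 5/2 over t∈[1,11] → v_max = 5/2
check: 5/2·(1+10) = 55/2 ✓

d=55/2 v_max=5/2 a_max=5/2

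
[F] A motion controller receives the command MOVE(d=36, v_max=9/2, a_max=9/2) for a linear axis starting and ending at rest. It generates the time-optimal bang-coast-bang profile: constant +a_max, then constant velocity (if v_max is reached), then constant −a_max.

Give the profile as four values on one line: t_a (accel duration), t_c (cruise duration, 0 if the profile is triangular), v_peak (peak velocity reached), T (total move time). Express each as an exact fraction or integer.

t_a=1 t_c=7 v_peak=9/2 T=9

vₘ²/aₘ = (9/2)²/(9/2) = 9/2
36 ≥ 9/2 so v_max reached
t_a = (9/2)/(9/2) = 1; v_peak = 9/2
d_cruise = 36 − 9/2 = 63/2; t_c = (63/2)/(9/2) = 7
T = 2·1 + 7 = 9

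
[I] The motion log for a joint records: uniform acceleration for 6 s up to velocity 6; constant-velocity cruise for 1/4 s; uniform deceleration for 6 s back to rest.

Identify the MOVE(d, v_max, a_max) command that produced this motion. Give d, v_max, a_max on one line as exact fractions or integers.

d=75/2 v_max=6 a_max=1

a_max = 6/6 = 1
d_a = ½·6·6 = 18; d_c = 6·1/4 = 3/2
d = 2·18 + 3/2 = 75/2
t_c = 1/4 > 0 so v_max = 6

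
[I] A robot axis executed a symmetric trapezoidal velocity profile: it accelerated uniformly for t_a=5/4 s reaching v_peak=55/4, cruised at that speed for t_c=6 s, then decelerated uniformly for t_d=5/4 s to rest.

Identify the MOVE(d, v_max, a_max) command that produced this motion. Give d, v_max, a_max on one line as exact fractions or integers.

a_max = (55/4)/(5/4) = 11
d_a = ½·55/4·5/4 = 275/32; d_c = 55/4·6 = 165/2
d = 2·275/32 + 165/2 = 1595/16
t_c = 6 > 0 so v_max = 55/4

d=1595/16 v_max=55/4 a_max=11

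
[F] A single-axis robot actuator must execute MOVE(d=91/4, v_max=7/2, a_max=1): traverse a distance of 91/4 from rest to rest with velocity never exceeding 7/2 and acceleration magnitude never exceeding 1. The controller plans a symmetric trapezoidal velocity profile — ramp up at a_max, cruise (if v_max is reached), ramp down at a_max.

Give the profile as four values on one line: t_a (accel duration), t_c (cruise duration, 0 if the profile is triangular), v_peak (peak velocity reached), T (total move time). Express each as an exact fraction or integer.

(v_max)²/a_max = (7/2)²/1 = 49/4
91/4 ≥ 49/4 → trapezoidal
t_a = (7/2)/1 = 7/2; v_peak = 7/2
d_cruise = 91/4 − 49/4 = 21/2; t_c = (21/2)/(7/2) = 3
T = 2·7/2 + 3 = 10

t_a=7/2 t_c=3 v_peak=7/2 T=10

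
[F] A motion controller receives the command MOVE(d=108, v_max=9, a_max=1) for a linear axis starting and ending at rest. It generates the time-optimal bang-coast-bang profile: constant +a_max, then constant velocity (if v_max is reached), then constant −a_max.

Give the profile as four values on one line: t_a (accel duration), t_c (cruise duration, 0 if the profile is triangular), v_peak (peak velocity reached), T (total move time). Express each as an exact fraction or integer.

t_a=9 t_c=3 v_peak=9 T=21

vₘ²/aₘ = 9²/1 = 81
108 ≥ 81 so v_max reached
t_a = 9/1 = 9; v_peak = 9
d_cruise = 108 − 81 = 27; t_c = 27/9 = 3
T = 2·9 + 3 = 21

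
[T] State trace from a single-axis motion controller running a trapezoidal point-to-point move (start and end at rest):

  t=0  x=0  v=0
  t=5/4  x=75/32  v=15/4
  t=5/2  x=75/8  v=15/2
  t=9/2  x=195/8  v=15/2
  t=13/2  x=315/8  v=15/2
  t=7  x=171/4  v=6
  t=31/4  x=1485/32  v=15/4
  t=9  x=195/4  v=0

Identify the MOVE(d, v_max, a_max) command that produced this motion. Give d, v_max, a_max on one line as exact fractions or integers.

final state: t=9, x=195/4, v=0 → d = 195/4
a_max = (15/4−0)/(5/4−0) = 3
max v = 15/2 over t∈[5/2,13/2] → v_max = 15/2
check: 15/2·(5/2+4) = 195/4 ✓

d=195/4 v_max=15/2 a_max=3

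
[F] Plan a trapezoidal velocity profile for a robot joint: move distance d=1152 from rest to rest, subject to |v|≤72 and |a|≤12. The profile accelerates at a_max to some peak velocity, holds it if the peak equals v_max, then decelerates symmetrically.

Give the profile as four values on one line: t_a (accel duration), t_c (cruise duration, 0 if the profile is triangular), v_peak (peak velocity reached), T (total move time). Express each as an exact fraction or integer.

(v_max)²/a_max = 72²/12 = 432
1152 ≥ 432 → trapezoidal
t_a = 72/12 = 6; v_peak = 72
d_cruise = 1152 − 432 = 720; t_c = 720/72 = 10
T = 2·6 + 10 = 22

t_a=6 t_c=10 v_peak=72 T=22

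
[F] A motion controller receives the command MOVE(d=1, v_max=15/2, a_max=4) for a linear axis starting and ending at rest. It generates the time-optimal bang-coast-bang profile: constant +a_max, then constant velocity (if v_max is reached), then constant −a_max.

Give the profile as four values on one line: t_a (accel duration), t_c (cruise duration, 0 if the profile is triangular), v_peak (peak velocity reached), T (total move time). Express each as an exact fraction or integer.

vₘ²/aₘ = (15/2)²/4 = 225/16
1 < 225/16 ⇒ no cruise
v_peak = √(1·4) = √4 = 2
t_a = 2/4 = 1/2; t_c = 0
T = 2·1/2 = 1

t_a=1/2 t_c=0 v_peak=2 T=1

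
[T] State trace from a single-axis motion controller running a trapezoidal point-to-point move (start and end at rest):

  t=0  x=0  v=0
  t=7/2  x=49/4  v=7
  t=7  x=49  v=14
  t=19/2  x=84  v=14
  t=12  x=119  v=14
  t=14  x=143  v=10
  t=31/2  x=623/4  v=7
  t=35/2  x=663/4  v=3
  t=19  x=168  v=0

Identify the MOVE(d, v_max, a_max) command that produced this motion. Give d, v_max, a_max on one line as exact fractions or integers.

d=168 v_max=14 a_max=2

final state: t=19, x=168, v=0 → d = 168
a_max = (7−0)/(7/2−0) = 2
max v = 14 over t∈[7,12] → v_max = 14
check: 14·(7+5) = 168 ✓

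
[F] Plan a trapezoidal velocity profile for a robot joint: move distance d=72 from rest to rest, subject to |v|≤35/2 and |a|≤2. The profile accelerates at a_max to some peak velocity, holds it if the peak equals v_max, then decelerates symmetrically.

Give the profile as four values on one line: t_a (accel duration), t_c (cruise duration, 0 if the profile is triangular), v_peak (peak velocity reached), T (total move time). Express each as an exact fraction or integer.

v_max²/a_max = (35/2)²/2 = 1225/8
72 < 1225/8 → triangular
v_peak = √(72·2) = √144 = 12
t_a = 12/2 = 6; t_c = 0
T = 2·6 = 12

t_a=6 t_c=0 v_peak=12 T=12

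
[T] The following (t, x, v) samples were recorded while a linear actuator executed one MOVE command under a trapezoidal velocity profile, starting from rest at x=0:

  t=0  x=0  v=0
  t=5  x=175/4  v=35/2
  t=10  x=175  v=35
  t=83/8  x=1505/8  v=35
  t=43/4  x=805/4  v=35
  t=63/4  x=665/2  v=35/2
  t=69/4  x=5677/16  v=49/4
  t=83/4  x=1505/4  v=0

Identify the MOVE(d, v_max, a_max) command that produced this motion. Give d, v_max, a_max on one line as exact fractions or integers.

d=1505/4 v_max=35 a_max=7/2

final state: t=83/4, x=1505/4, v=0 → d = 1505/4
a_max = (35/2−0)/(5−0) = 7/2
max v = 35 over t∈[10,43/4] → v_max = 35
check: 35·(10+3/4) = 1505/4 ✓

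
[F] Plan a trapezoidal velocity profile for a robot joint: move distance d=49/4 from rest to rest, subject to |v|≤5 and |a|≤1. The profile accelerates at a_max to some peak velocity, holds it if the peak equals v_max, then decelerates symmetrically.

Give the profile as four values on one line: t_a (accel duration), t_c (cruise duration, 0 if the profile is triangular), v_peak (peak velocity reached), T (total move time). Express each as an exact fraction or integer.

vₘ²/aₘ = 5²/1 = 25
49/4 < 25 so t_c = 0
v_peak = √(49/4·1) = √(49/4) = 7/2
t_a = (7/2)/1 = 7/2; t_c = 0
T = 2·7/2 = 7

t_a=7/2 t_c=0 v_peak=7/2 T=7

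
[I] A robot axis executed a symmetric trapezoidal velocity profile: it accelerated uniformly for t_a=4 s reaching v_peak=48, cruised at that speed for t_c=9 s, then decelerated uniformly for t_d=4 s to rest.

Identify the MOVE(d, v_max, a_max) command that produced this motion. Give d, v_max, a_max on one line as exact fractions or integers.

d=624 v_max=48 a_max=12

a_max = 48/4 = 12
d_a = ½·48·4 = 96; d_c = 48·9 = 432
d = 2·96 + 432 = 624
t_c = 9 > 0 ⇒ limit active, v_max = 48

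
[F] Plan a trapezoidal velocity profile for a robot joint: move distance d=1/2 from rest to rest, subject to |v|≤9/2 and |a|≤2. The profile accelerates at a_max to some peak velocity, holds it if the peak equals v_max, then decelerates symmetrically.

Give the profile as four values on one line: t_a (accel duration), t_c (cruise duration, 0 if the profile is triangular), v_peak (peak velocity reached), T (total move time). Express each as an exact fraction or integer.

t_a=1/2 t_c=0 v_peak=1 T=1

(v_max)²/a_max = (9/2)²/2 = 81/8
1/2 < 81/8 so t_c = 0
v_peak = √(1/2·2) = √1 = 1
t_a = 1/2; t_c = 0
T = 2·1/2 = 1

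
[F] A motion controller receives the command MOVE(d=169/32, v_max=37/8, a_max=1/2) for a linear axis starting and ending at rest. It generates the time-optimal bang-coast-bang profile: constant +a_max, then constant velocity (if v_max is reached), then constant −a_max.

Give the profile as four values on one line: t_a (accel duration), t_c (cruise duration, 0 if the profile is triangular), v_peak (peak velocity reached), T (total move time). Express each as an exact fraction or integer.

t_a=13/4 t_c=0 v_peak=13/8 T=13/2

v_max²/a_max = (37/8)²/(1/2) = 1369/32
169/32 < 1369/32 ⇒ no cruise
v_peak = √(169/32·1/2) = √(169/64) = 13/8
t_a = (13/8)/(1/2) = 13/4; t_c = 0
T = 2·13/4 = 13/2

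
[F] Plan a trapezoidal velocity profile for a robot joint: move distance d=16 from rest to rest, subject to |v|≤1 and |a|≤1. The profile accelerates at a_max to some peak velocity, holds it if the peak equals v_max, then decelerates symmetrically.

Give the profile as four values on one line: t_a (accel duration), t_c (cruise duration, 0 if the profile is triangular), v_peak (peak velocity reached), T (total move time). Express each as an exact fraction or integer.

t_a=1 t_c=15 v_peak=1 T=17

vₘ²/aₘ = 1²/1 = 1
16 ≥ 1 → trapezoidal
t_a = 1/1 = 1; v_peak = 1
d_cruise = 16 − 1 = 15; t_c = 15/1 = 15
T = 2·1 + 15 = 17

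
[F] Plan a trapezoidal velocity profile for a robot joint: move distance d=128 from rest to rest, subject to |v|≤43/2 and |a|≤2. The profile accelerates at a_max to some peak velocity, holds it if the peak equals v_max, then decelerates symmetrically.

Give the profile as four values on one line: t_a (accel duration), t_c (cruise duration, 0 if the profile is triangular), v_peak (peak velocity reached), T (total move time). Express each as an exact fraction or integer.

t_a=8 t_c=0 v_peak=16 T=16

vₘ²/aₘ = (43/2)²/2 = 1849/8
128 < 1849/8 so t_c = 0
v_peak = √(128·2) = √256 = 16
t_a = 16/2 = 8; t_c = 0
T = 2·8 = 16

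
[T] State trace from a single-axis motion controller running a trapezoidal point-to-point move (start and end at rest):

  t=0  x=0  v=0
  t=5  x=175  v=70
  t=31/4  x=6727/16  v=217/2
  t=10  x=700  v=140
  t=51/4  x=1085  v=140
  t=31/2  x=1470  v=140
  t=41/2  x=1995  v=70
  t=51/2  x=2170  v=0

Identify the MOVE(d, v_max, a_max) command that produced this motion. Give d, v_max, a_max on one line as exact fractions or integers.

d=2170 v_max=140 a_max=14

final state: t=51/2, x=2170, v=0 → d = 2170
a_max = (70−0)/(5−0) = 14
max v = 140 over t∈[10,31/2] → v_max = 140
check: 140·(10+11/2) = 2170 ✓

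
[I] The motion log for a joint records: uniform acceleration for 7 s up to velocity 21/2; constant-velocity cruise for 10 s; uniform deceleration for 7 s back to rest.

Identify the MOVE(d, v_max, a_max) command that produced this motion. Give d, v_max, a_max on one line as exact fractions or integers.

d=357/2 v_max=21/2 a_max=3/2

a_max = (21/2)/7 = 3/2
d_a = ½·21/2·7 = 147/4; d_c = 21/2·10 = 105
d = 2·147/4 + 105 = 357/2
t_c = 10 > 0 so v_max = 21/2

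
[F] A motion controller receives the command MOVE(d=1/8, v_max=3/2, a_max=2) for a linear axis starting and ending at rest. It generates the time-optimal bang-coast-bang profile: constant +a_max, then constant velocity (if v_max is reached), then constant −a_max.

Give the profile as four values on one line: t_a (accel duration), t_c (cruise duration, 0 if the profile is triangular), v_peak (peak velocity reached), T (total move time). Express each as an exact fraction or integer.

vₘ²/aₘ = (3/2)²/2 = 9/8
1/8 < 9/8 → triangular
v_peak = √(1/8·2) = √(1/4) = 1/2
t_a = (1/2)/2 = 1/4; t_c = 0
T = 2·1/4 = 1/2

t_a=1/4 t_c=0 v_peak=1/2 T=1/2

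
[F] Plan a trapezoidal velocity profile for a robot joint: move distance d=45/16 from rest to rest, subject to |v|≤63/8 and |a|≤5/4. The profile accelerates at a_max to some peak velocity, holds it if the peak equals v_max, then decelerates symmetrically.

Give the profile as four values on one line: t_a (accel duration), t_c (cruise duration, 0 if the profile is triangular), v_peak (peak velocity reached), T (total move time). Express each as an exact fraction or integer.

t_a=3/2 t_c=0 v_peak=15/8 T=3

(v_max)²/a_max = (63/8)²/(5/4) = 3969/80
45/16 < 3969/80 → triangular
v_peak = √(45/16·5/4) = √(225/64) = 15/8
t_a = (15/8)/(5/4) = 3/2; t_c = 0
T = 2·3/2 = 3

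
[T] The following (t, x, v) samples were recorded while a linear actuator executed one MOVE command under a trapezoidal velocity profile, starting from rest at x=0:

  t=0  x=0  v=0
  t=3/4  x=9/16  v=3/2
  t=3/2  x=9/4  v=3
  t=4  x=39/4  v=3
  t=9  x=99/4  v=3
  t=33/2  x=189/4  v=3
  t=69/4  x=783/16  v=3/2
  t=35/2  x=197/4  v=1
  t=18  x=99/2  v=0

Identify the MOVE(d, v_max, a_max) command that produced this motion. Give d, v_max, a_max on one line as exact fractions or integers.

d=99/2 v_max=3 a_max=2

final state: t=18, x=99/2, v=0 → d = 99/2
a_max = (3/2−0)/(3/4−0) = 2
max v = 3 over t∈[3/2,33/2] → v_max = 3
check: 3·(3/2+15) = 99/2 ✓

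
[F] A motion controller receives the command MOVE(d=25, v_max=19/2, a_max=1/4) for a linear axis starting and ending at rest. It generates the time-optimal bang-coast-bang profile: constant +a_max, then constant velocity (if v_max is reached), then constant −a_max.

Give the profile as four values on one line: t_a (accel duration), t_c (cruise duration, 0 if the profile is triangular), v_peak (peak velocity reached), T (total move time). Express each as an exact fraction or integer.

t_a=10 t_c=0 v_peak=5/2 T=20

v_max²/a_max = (19/2)²/(1/4) = 361
25 < 361 ⇒ no cruise
v_peak = √(25·1/4) = √(25/4) = 5/2
t_a = (5/2)/(1/4) = 10; t_c = 0
T = 2·10 = 20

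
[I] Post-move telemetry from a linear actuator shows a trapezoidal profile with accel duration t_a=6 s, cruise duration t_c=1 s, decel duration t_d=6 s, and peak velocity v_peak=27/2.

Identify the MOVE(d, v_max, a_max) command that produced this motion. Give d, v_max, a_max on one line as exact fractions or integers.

a_max = (27/2)/6 = 9/4
d_a = ½·27/2·6 = 81/2; d_c = 27/2·1 = 27/2
d = 2·81/2 + 27/2 = 189/2
t_c = 1 > 0 ⇒ limit active, v_max = 27/2

d=189/2 v_max=27/2 a_max=9/4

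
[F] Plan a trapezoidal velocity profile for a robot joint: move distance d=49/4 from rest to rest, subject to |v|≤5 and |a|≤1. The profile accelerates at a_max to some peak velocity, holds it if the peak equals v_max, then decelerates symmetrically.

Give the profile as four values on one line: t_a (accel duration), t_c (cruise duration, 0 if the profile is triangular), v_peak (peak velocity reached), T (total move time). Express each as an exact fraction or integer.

(v_max)²/a_max = 5²/1 = 25
49/4 < 25 → triangular
v_peak = √(49/4·1) = √(49/4) = 7/2
t_a = (7/2)/1 = 7/2; t_c = 0
T = 2·7/2 = 7

t_a=7/2 t_c=0 v_peak=7/2 T=7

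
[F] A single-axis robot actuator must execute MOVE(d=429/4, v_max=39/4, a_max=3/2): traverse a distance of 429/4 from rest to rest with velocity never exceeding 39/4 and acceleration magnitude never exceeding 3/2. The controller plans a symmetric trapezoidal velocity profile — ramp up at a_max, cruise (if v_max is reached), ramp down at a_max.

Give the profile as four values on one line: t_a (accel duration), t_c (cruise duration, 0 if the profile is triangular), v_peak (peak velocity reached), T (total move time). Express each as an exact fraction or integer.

v_max²/a_max = (39/4)²/(3/2) = 507/8
429/4 ≥ 507/8 → trapezoidal
t_a = (39/4)/(3/2) = 13/2; v_peak = 39/4
d_cruise = 429/4 − 507/8 = 351/8; t_c = (351/8)/(39/4) = 9/2
T = 2·13/2 + 9/2 = 35/2

t_a=13/2 t_c=9/2 v_peak=39/4 T=35/2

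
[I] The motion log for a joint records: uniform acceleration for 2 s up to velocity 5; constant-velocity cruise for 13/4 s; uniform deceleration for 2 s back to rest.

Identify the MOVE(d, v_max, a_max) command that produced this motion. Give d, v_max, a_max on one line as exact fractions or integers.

d=105/4 v_max=5 a_max=5/2

a_max = 5/2
d_a = ½·5·2 = 5; d_c = 5·13/4 = 65/4
d = 2·5 + 65/4 = 105/4
t_c = 13/4 > 0 so v_max = 5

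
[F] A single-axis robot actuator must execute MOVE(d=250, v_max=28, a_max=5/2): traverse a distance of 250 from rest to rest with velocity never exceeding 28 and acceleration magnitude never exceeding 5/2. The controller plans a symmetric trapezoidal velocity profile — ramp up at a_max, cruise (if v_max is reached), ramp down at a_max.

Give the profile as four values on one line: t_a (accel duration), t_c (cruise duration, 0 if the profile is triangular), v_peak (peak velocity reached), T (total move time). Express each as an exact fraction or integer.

t_a=10 t_c=0 v_peak=25 T=20

vₘ²/aₘ = 28²/(5/2) = 1568/5
250 < 1568/5 → triangular
v_peak = √(250·5/2) = √625 = 25
t_a = 25/(5/2) = 10; t_c = 0
T = 2·10 = 20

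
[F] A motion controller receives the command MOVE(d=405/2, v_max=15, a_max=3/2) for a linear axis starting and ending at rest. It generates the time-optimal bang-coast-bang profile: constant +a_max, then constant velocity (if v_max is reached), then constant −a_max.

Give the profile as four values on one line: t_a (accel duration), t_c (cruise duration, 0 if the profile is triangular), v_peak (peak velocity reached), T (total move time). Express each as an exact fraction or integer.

t_a=10 t_c=7/2 v_peak=15 T=47/2

v_max²/a_max = 15²/(3/2) = 150
405/2 ≥ 150 → trapezoidal
t_a = 15/(3/2) = 10; v_peak = 15
d_cruise = 405/2 − 150 = 105/2; t_c = (105/2)/15 = 7/2
T = 2·10 + 7/2 = 47/2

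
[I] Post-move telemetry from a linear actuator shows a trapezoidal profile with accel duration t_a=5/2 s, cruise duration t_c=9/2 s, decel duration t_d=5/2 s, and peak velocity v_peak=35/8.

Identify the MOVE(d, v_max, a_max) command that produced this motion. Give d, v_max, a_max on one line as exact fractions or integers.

d=245/8 v_max=35/8 a_max=7/4

a_max = (35/8)/(5/2) = 7/4
d_a = ½·35/8·5/2 = 175/32; d_c = 35/8·9/2 = 315/16
d = 2·175/32 + 315/16 = 245/8
t_c = 9/2 > 0 so v_max = 35/8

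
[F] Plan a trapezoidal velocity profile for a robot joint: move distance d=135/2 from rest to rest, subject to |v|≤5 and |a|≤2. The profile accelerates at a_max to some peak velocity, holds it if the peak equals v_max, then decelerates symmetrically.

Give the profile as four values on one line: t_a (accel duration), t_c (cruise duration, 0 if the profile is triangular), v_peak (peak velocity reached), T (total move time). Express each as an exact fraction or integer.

(v_max)²/a_max = 5²/2 = 25/2
135/2 ≥ 25/2 so v_max reached
t_a = 5/2; v_peak = 5
d_cruise = 135/2 − 25/2 = 55; t_c = 55/5 = 11
T = 2·5/2 + 11 = 16

t_a=5/2 t_c=11 v_peak=5 T=16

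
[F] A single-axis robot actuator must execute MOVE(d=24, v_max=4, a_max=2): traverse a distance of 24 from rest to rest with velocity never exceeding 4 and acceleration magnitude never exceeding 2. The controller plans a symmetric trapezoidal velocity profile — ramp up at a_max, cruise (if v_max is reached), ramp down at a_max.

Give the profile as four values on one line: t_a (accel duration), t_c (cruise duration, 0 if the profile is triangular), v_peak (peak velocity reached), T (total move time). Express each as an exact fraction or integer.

t_a=2 t_c=4 v_peak=4 T=8

vₘ²/aₘ = 4²/2 = 8
24 ≥ 8 → trapezoidal
t_a = 4/2 = 2; v_peak = 4
d_cruise = 24 − 8 = 16; t_c = 16/4 = 4
T = 2·2 + 4 = 8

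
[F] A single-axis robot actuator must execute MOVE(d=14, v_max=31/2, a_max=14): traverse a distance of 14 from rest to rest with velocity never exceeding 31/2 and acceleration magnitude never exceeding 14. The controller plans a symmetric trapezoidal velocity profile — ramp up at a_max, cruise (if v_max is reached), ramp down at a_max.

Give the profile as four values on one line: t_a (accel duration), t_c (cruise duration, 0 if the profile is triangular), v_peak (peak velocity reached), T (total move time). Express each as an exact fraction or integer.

v_max²/a_max = (31/2)²/14 = 961/56
14 < 961/56 so t_c = 0
v_peak = √(14·14) = √196 = 14
t_a = 14/14 = 1; t_c = 0
T = 2·1 = 2

t_a=1 t_c=0 v_peak=14 T=2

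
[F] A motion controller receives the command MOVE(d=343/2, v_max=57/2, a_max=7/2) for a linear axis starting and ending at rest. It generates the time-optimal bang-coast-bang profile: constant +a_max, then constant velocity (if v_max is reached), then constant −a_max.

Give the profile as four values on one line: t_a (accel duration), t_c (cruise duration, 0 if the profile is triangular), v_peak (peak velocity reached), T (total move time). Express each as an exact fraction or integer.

t_a=7 t_c=0 v_peak=49/2 T=14

(v_max)²/a_max = (57/2)²/(7/2) = 3249/14
343/2 < 3249/14 so t_c = 0
v_peak = √(343/2·7/2) = √(2401/4) = 49/2
t_a = (49/2)/(7/2) = 7; t_c = 0
T = 2·7 = 14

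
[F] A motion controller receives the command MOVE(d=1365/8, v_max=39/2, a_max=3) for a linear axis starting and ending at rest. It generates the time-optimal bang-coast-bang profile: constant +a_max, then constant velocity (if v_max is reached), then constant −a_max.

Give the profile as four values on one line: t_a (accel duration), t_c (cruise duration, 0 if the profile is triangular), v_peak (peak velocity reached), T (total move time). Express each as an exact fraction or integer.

t_a=13/2 t_c=9/4 v_peak=39/2 T=61/4

(v_max)²/a_max = (39/2)²/3 = 507/4
1365/8 ≥ 507/4 so v_max reached
t_a = (39/2)/3 = 13/2; v_peak = 39/2
d_cruise = 1365/8 − 507/4 = 351/8; t_c = (351/8)/(39/2) = 9/4
T = 2·13/2 + 9/4 = 61/4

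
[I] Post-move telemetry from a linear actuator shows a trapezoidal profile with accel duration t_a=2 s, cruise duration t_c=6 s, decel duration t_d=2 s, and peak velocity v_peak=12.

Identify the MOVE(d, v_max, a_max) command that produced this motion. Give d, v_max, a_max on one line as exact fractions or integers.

d=96 v_max=12 a_max=6

a_max = 12/2 = 6
d_a = ½·12·2 = 12; d_c = 12·6 = 72
d = 2·12 + 72 = 96
t_c = 6 > 0 → v_max = v_peak = 12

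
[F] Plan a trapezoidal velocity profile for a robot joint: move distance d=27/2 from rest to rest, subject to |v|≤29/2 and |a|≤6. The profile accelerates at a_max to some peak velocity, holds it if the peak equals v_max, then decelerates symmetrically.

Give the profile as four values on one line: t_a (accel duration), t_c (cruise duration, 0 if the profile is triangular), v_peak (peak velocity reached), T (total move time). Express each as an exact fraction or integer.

t_a=3/2 t_c=0 v_peak=9 T=3

vₘ²/aₘ = (29/2)²/6 = 841/24
27/2 < 841/24 ⇒ no cruise
v_peak = √(27/2·6) = √81 = 9
t_a = 9/6 = 3/2; t_c = 0
T = 2·3/2 = 3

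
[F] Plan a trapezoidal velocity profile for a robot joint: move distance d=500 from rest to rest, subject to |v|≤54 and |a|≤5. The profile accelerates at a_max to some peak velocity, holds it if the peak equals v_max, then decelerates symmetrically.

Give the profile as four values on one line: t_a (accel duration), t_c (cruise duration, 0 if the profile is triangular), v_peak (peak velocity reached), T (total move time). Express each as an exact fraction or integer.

vₘ²/aₘ = 54²/5 = 2916/5
500 < 2916/5 so t_c = 0
v_peak = √(500·5) = √2500 = 50
t_a = 50/5 = 10; t_c = 0
T = 2·10 = 20

t_a=10 t_c=0 v_peak=50 T=20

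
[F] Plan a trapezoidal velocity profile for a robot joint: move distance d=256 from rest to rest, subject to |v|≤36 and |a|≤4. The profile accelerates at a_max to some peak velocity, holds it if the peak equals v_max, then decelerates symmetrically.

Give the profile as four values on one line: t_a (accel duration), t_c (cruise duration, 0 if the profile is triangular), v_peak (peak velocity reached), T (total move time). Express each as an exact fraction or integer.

v_max²/a_max = 36²/4 = 324
256 < 324 so t_c = 0
v_peak = √(256·4) = √1024 = 32
t_a = 32/4 = 8; t_c = 0
T = 2·8 = 16

t_a=8 t_c=0 v_peak=32 T=16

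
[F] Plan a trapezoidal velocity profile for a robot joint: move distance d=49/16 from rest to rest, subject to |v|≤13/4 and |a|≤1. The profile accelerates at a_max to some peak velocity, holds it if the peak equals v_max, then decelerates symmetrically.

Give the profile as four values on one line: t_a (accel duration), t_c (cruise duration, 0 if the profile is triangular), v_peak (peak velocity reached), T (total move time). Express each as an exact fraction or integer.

v_max²/a_max = (13/4)²/1 = 169/16
49/16 < 169/16 ⇒ no cruise
v_peak = √(49/16·1) = √(49/16) = 7/4
t_a = (7/4)/1 = 7/4; t_c = 0
T = 2·7/4 = 7/2

t_a=7/4 t_c=0 v_peak=7/4 T=7/2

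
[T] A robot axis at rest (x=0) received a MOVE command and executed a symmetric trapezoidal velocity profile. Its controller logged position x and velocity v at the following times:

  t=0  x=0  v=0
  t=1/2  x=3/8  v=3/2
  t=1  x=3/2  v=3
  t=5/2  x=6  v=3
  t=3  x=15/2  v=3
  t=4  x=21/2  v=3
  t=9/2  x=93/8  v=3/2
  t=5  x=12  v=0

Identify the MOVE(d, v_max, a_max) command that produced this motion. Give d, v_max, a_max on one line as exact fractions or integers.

final state: t=5, x=12, v=0 → d = 12
a_max = (3/2−0)/(1/2−0) = 3
max v = 3 over t∈[1,4] → v_max = 3
check: 3·(1+3) = 12 ✓

d=12 v_max=3 a_max=3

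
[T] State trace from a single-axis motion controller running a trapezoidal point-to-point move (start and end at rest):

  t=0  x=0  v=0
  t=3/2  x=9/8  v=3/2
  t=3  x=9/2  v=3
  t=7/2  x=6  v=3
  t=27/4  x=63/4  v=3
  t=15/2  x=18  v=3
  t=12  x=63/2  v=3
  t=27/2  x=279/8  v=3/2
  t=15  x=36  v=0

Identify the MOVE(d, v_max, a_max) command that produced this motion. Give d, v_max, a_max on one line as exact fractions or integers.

d=36 v_max=3 a_max=1

final state: t=15, x=36, v=0 → d = 36
a_max = (3/2−0)/(3/2−0) = 1
max v = 3 over t∈[3,12] → v_max = 3
check: 3·(3+9) = 36 ✓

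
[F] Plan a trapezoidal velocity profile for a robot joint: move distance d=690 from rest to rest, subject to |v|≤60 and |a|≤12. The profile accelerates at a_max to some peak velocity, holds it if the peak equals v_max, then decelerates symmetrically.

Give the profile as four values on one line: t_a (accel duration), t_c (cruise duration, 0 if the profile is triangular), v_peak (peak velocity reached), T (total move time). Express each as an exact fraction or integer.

t_a=5 t_c=13/2 v_peak=60 T=33/2

vₘ²/aₘ = 60²/12 = 300
690 ≥ 300 ⇒ cruise phase
t_a = 60/12 = 5; v_peak = 60
d_cruise = 690 − 300 = 390; t_c = 390/60 = 13/2
T = 2·5 + 13/2 = 33/2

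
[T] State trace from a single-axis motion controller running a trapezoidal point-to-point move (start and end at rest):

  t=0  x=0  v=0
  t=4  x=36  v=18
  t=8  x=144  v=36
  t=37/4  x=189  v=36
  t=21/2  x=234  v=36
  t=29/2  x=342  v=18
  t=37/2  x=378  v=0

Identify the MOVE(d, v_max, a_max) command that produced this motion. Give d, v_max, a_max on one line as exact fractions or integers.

final state: t=37/2, x=378, v=0 → d = 378
a_max = (18−0)/(4−0) = 9/2
max v = 36 over t∈[8,21/2] → v_max = 36
check: 36·(8+5/2) = 378 ✓

d=378 v_max=36 a_max=9/2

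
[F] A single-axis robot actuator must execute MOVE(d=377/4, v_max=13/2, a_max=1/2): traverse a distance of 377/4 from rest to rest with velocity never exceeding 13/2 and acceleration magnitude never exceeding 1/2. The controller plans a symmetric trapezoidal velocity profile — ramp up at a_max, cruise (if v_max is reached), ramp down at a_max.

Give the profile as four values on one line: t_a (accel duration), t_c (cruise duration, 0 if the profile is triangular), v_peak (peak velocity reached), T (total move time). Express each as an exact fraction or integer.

t_a=13 t_c=3/2 v_peak=13/2 T=55/2

vₘ²/aₘ = (13/2)²/(1/2) = 169/2
377/4 ≥ 169/2 ⇒ cruise phase
t_a = (13/2)/(1/2) = 13; v_peak = 13/2
d_cruise = 377/4 − 169/2 = 39/4; t_c = (39/4)/(13/2) = 3/2
T = 2·13 + 3/2 = 55/2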